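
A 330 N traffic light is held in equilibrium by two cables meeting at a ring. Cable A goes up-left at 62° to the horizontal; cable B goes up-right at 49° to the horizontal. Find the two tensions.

T_A = 231.9 N, T_B = 165.9 N

ΣF_x = 0: −T_A·cos62° + T_B·cos49° = 0 → T_B = 0.715593·T_A.
ΣF_y = 0: T_A·sin62° + T_B·sin49° = 330.
Substitute: T_A·(0.882948 + 0.715593·0.75471) = 330 → T_A = 231.902 ≈ 231.9 N.
Then T_B = 0.715593 × 231.902 = 165.9 N.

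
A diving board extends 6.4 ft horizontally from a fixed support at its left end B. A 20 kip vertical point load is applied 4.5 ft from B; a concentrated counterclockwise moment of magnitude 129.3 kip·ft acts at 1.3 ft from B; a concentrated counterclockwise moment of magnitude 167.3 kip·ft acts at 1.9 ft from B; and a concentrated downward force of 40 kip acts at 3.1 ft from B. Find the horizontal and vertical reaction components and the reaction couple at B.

ΣF_x = 0: B_x = 0.
ΣF_y = 0: B_y − 20 − 40 = 0 → B_y = 60.00 kip.
ΣM about B: M_B − 20·4.5 + 129.3 + 167.3 − 40·3.1 = 0 → M_B = -82.60 kip·ft.

B_x = 0, B_y = 60.00 kip, M_B = -82.60 kip·ft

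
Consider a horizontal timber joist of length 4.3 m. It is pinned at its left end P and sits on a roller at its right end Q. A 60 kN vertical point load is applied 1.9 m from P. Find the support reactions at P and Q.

P_x = 0, P_y = 33.49 kN, Q_y = 26.51 kN

ΣM about P: Q_y·4.3 − 60·1.9 = 0 → Q_y = 114/4.3 = 26.5116 ≈ 26.51 kN.
ΣF_y = 0: P_y + 26.5116 − 60 = 0 → P_y = 33.49 kN.
ΣF_x = 0: no horizontal applied forces, so P_x = 0.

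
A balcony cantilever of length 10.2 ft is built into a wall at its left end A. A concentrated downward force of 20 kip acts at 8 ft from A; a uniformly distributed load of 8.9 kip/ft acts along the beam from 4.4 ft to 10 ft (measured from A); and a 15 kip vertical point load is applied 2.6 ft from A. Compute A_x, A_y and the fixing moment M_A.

Resultant of the distributed load: 8.9 × 5.6 = 49.84 kip at 7.2 ft from A.
ΣF_x = 0: A_x = 0.
ΣF_y = 0: A_y − 20 − 8.9·5.6 − 15 = 0 → A_y = 84.84 kip.
ΣM about A: M_A − 20·8 − (8.9·5.6)·7.2 − 15·2.6 = 0 → M_A = 557.8 kip·ft.

A_x = 0, A_y = 84.84 kip, M_A = 557.8 kip·ft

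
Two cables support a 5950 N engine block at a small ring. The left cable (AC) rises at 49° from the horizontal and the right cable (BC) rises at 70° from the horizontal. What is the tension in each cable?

T_AC = 2327 N, T_BC = 4463 N

ΣF_x = 0: −T_AC·cos49° + T_BC·cos70° = 0 → T_BC = 1.91819·T_AC.
ΣF_y = 0: T_AC·sin49° + T_BC·sin70° = 5950.
Substitute: T_AC·(0.75471 + 1.91819·0.939693) = 5950 → T_AC = 2326.75 ≈ 2327 N.
Then T_BC = 1.91819 × 2326.75 = 4463 N.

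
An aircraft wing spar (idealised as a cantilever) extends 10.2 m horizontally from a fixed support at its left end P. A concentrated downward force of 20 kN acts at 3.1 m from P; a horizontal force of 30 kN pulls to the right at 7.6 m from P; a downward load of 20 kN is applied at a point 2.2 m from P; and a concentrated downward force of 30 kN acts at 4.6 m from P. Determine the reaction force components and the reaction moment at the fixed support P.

ΣF_x = 0: P_x + 30 = 0 → P_x = -30.00 kN.
ΣF_y = 0: P_y − 20 − 20 − 30 = 0 → P_y = 70.00 kN.
ΣM about P: M_P − 20·3.1 − 20·2.2 − 30·4.6 = 0 → M_P = 244.0 kN·m.

P_x = -30.00 kN, P_y = 70.00 kN, M_P = 244.0 kN·m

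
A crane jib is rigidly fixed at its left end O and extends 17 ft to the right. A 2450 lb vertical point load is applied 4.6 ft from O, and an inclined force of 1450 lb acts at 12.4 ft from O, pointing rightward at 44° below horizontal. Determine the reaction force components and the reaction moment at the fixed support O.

ΣF_x = 0: O_x + 1450·cos44° = 0 → O_x = -1043 lb.
ΣF_y = 0: O_y − 2450 − 1450·sin44° = 0 → O_y = 3457 lb.
ΣM about O: M_O − 2450·4.6 − 1450·sin44°·12.4 = 0 → M_O = 23760 lb·ft.

O_x = -1043 lb, O_y = 3457 lb, M_O = 23760 lb·ft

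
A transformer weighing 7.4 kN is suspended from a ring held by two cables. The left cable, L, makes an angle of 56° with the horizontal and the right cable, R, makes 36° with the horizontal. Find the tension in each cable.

ΣF_x = 0: −T_L·cos56° + T_R·cos36° = 0 → T_R = 0.6912·T_L.
ΣF_y = 0: T_L·sin56° + T_R·sin36° = 7.4.
Substitute: T_L·(0.829038 + 0.6912·0.587785) = 7.4 → T_L = 5.99037 ≈ 5.990 kN.
Then T_R = 0.6912 × 5.99037 = 4.141 kN.

T_L = 5.990 kN, T_R = 4.141 kN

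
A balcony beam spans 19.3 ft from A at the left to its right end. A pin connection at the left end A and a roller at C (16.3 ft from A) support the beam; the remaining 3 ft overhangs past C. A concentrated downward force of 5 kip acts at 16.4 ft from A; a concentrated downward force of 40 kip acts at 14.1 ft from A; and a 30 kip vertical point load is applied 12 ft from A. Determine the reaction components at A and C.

Moments about A: C_y·16.3 − 5·16.4 − 40·14.1 − 30·12 = 0 → C_y = 1006/16.3 = 61.7178 ≈ 61.72 kip.
ΣF_y = 0: A_y + 61.7178 − 5 − 40 − 30 = 0 → A_y = 13.28 kip.
ΣF_x = 0: no horizontal applied forces, so A_x = 0.

A_x = 0, A_y = 13.28 kip, C_y = 61.72 kip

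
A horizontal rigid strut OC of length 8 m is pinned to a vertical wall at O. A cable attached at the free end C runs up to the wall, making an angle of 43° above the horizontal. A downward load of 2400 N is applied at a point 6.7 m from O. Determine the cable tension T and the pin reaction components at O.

ΣM about O: T·sin43°·8 − 2400·6.7 = 0 → T = 16080/(8·0.681998) = 2947.22 ≈ 2947 N.
ΣF_x = 0: O_x − T·cos43° = 0 → O_x = 2947.22 × 0.731354 = 2155 N.
ΣF_y = 0: O_y + T·sin43° − 2400 = 0 → O_y = 2400 − 2947.22 × 0.681998 = 390.0 N.

T = 2947 N, O_x = 2155 N, O_y = 390.0 N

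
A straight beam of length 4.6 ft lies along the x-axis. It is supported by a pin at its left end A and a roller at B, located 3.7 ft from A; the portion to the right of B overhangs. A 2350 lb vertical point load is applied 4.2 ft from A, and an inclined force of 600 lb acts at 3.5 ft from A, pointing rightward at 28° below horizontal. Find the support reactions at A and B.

Taking moments about A: B_y·3.7 − 2350·4.2 − 600·sin28°·3.5 = 0 → B_y = 10855.9/3.7 = 2934.03 ≈ 2934 lb.
ΣF_y = 0: A_y + 2934.03 − 2350 − 600·sin28° = 0 → A_y = -302.3 lb.
ΣF_x = 0: A_x + 600·cos28° = 0 → A_x = -529.8 lb.

A_x = -529.8 lb, A_y = -302.3 lb, B_y = 2934 lb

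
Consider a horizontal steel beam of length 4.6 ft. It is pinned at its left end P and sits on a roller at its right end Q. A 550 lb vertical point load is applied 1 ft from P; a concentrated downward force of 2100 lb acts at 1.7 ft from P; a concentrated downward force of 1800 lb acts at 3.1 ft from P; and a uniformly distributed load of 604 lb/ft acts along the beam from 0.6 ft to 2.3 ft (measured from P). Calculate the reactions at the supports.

P_x = 0, P_y = 3044 lb, Q_y = 2432 lb

Resultant of the distributed load: 604 × 1.7 = 1026.8 lb at 1.45 ft from P.
ΣM about P: Q_y·4.6 − 550·1 − 2100·1.7 − 1800·3.1 − (604·1.7)·1.45 = 0 → Q_y = 11188.86/4.6 = 2432.36 ≈ 2432 lb.
ΣF_y = 0: P_y + 2432.36 − 550 − 2100 − 1800 − 604·1.7 = 0 → P_y = 3044 lb.
ΣF_x = 0: no horizontal applied forces, so P_x = 0.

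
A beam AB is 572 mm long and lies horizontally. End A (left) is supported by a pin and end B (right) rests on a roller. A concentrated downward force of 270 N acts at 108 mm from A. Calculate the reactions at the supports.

A_x = 0, A_y = 219.0 N, B_y = 50.98 N

ΣM about A: B_y·572 − 270·108 = 0 → B_y = 29160/572 = 50.979 ≈ 50.98 N.
ΣF_y = 0: A_y + 50.979 − 270 = 0 → A_y = 219.0 N.
ΣF_x = 0: no horizontal applied forces, so A_x = 0.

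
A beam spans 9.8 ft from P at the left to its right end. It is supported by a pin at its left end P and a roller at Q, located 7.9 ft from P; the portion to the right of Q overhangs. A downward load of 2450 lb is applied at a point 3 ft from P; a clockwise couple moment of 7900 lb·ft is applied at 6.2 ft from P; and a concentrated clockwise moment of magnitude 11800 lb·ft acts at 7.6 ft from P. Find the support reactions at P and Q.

P_x = 0, P_y = -974.1 lb, Q_y = 3424 lb

ΣM about P: Q_y·7.9 − 2450·3 − 7900 − 11800 = 0 → Q_y = 27050/7.9 = 3424.05 ≈ 3424 lb.
ΣF_y = 0: P_y + 3424.05 − 2450 = 0 → P_y = -974.1 lb.
ΣF_x = 0: no horizontal applied forces, so P_x = 0.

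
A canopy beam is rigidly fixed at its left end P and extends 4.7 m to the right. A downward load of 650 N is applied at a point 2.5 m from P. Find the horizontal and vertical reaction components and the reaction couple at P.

ΣF_x = 0: P_x = 0.
ΣF_y = 0: P_y − 650 = 0 → P_y = 650.0 N.
ΣM about P: M_P − 650·2.5 = 0 → M_P = 1625 N·m.

P_x = 0, P_y = 650.0 N, M_P = 1625 N·m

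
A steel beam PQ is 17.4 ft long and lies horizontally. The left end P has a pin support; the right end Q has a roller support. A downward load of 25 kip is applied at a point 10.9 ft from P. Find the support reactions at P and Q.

ΣM about P: Q_y·17.4 − 25·10.9 = 0 → Q_y = 272.5/17.4 = 15.6609 ≈ 15.66 kip.
ΣF_y = 0: P_y + 15.6609 − 25 = 0 → P_y = 9.339 kip.
ΣF_x = 0: no horizontal applied forces, so P_x = 0.

P_x = 0, P_y = 9.339 kip, Q_y = 15.66 kip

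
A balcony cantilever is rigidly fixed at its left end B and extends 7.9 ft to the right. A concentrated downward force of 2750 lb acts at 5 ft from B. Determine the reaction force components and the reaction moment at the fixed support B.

B_x = 0, B_y = 2750 lb, M_B = 13750 lb·ft

ΣF_x = 0: B_x = 0.
ΣF_y = 0: B_y − 2750 = 0 → B_y = 2750 lb.
ΣM about B: M_B − 2750·5 = 0 → M_B = 13750 lb·ft.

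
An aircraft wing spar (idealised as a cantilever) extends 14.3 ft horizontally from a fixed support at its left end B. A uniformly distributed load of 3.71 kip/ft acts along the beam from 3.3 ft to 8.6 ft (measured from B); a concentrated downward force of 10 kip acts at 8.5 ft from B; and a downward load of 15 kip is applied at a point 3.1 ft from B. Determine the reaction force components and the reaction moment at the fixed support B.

Resultant of the distributed load: 3.71 × 5.3 = 19.663 kip at 5.95 ft from B.
ΣF_x = 0: B_x = 0.
ΣF_y = 0: B_y − 3.71·5.3 − 10 − 15 = 0 → B_y = 44.66 kip.
ΣM about B: M_B − (3.71·5.3)·5.95 − 10·8.5 − 15·3.1 = 0 → M_B = 248.5 kip·ft.

B_x = 0, B_y = 44.66 kip, M_B = 248.5 kip·ft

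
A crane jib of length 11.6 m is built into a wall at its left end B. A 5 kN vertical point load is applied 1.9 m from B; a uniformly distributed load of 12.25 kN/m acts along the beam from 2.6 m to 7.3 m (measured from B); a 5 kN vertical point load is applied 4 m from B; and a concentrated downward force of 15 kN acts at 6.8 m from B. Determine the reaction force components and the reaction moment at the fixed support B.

B_x = 0, B_y = 82.57 kN, M_B = 416.5 kN·m

Resultant of the distributed load: 12.25 × 4.7 = 57.575 kN at 4.95 m from B.
ΣF_x = 0: B_x = 0.
ΣF_y = 0: B_y − 5 − 12.25·4.7 − 5 − 15 = 0 → B_y = 82.57 kN.
ΣM about B: M_B − 5·1.9 − (12.25·4.7)·4.95 − 5·4 − 15·6.8 = 0 → M_B = 416.5 kN·m.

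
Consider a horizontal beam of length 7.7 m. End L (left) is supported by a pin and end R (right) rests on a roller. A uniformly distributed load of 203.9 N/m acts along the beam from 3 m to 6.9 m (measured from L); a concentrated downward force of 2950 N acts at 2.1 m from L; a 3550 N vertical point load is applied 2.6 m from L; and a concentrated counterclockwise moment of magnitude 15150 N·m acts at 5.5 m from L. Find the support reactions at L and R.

Resultant of the distributed load: 203.9 × 3.9 = 795.21 N at 4.95 m from L.
ΣM about L: R_y·7.7 − (203.9·3.9)·4.95 − 2950·2.1 − 3550·2.6 + 15150 = 0 → R_y = 4211.2895/7.7 = 546.921 ≈ 546.9 N.
ΣF_y = 0: L_y + 546.921 − 203.9·3.9 − 2950 − 3550 = 0 → L_y = 6748 N.
ΣF_x = 0: no horizontal applied forces, so L_x = 0.

L_x = 0, L_y = 6748 N, R_y = 546.9 N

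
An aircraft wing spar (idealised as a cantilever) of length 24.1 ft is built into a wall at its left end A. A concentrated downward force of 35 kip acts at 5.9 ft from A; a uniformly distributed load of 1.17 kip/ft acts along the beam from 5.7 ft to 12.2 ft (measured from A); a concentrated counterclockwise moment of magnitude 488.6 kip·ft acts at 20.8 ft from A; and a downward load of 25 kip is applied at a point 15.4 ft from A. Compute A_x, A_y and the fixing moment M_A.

Resultant of the distributed load: 1.17 × 6.5 = 7.605 kip at 8.95 ft from A.
ΣF_x = 0: A_x = 0.
ΣF_y = 0: A_y − 35 − 1.17·6.5 − 25 = 0 → A_y = 67.61 kip.
ΣM about A: M_A − 35·5.9 − (1.17·6.5)·8.95 + 488.6 − 25·15.4 = 0 → M_A = 171.0 kip·ft.

A_x = 0, A_y = 67.61 kip, M_A = 171.0 kip·ft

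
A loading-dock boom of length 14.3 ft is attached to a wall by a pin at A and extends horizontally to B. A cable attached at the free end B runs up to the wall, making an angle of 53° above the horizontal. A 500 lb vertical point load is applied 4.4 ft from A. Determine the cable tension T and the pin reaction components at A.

ΣM about A: T·sin53°·14.3 − 500·4.4 = 0 → T = 2200/(14.3·0.798636) = 192.636 ≈ 192.6 lb.
ΣF_x = 0: A_x − T·cos53° = 0 → A_x = 192.636 × 0.601815 = 115.9 lb.
ΣF_y = 0: A_y + T·sin53° − 500 = 0 → A_y = 500 − 192.636 × 0.798636 = 346.2 lb.

T = 192.6 lb, A_x = 115.9 lb, A_y = 346.2 lb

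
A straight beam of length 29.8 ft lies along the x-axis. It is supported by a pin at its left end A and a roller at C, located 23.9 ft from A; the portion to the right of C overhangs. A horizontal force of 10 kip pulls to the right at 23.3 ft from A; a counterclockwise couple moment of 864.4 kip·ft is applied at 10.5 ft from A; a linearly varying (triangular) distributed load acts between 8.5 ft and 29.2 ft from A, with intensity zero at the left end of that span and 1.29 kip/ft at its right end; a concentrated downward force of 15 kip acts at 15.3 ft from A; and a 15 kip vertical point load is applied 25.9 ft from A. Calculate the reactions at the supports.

Resultant of the triangular load: ½ × 1.29 × 20.7 = 13.3515 kip, acting at 22.3 ft from A (one-third of the span from the peak).
Taking moments about A: C_y·23.9 + 864.4 − (½·1.29·20.7)·22.3 − 15·15.3 − 15·25.9 = 0 → C_y = 51.33845/23.9 = 2.14805 ≈ 2.148 kip.
ΣF_y = 0: A_y + 2.14805 − ½·1.29·20.7 − 15 − 15 = 0 → A_y = 41.20 kip.
ΣF_x = 0: A_x + 10 = 0 → A_x = -10.00 kip.

A_x = -10.00 kip, A_y = 41.20 kip, C_y = 2.148 kip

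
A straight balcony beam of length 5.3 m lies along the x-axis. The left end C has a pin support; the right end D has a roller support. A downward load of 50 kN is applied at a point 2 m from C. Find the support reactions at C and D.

Taking moments about C: D_y·5.3 − 50·2 = 0 → D_y = 100/5.3 = 18.8679 ≈ 18.87 kN.
ΣF_y = 0: C_y + 18.8679 − 50 = 0 → C_y = 31.13 kN.
ΣF_x = 0: no horizontal applied forces, so C_x = 0.

C_x = 0, C_y = 31.13 kN, D_y = 18.87 kN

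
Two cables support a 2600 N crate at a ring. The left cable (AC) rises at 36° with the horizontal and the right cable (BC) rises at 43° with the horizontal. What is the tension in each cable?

T_AC = 1937 N, T_BC = 2143 N

ΣF_x = 0: −T_AC·cos36° + T_BC·cos43° = 0 → T_BC = 1.10619·T_AC.
ΣF_y = 0: T_AC·sin36° + T_BC·sin43° = 2600.
Substitute: T_AC·(0.587785 + 1.10619·0.681998) = 2600 → T_AC = 1937.11 ≈ 1937 N.
Then T_BC = 1.10619 × 1937.11 = 2143 N.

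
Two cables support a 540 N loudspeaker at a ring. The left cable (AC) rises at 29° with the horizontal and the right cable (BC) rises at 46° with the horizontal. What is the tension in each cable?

T_AC = 388.3 N, T_BC = 489.0 N

ΣF_x = 0: −T_AC·cos29° + T_BC·cos46° = 0 → T_BC = 1.25906·T_AC.
ΣF_y = 0: T_AC·sin29° + T_BC·sin46° = 540.
Substitute: T_AC·(0.48481 + 1.25906·0.71934) = 540 → T_AC = 388.349 ≈ 388.3 N.
Then T_BC = 1.25906 × 388.349 = 489.0 N.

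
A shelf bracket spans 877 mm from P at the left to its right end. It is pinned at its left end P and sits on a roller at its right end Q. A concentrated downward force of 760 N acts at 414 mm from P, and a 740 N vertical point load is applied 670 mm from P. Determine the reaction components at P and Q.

ΣM about P: Q_y·877 − 760·414 − 740·670 = 0 → Q_y = 810440/877 = 924.105 ≈ 924.1 N.
ΣF_y = 0: P_y + 924.105 − 760 − 740 = 0 → P_y = 575.9 N.
ΣF_x = 0: no horizontal applied forces, so P_x = 0.

P_x = 0, P_y = 575.9 N, Q_y = 924.1 N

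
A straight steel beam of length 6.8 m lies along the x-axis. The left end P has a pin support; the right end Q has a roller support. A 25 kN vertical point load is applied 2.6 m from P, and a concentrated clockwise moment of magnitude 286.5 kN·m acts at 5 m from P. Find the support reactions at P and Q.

ΣM about P: Q_y·6.8 − 25·2.6 − 286.5 = 0 → Q_y = 351.5/6.8 = 51.6912 ≈ 51.69 kN.
ΣF_y = 0: P_y + 51.6912 − 25 = 0 → P_y = -26.69 kN.
ΣF_x = 0: no horizontal applied forces, so P_x = 0.

P_x = 0, P_y = -26.69 kN, Q_y = 51.69 kN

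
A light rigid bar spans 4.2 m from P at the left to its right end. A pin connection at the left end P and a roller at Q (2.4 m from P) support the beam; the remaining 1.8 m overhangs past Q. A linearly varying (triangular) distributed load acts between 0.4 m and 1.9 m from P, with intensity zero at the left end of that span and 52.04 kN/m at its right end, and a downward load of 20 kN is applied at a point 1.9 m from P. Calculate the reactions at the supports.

Resultant of the triangular load: ½ × 52.04 × 1.5 = 39.03 kN, acting at 1.4 m from P (one-third of the span from the peak).
Moments about P: Q_y·2.4 − (½·52.04·1.5)·1.4 − 20·1.9 = 0 → Q_y = 92.642/2.4 = 38.6008 ≈ 38.60 kN.
ΣF_y = 0: P_y + 38.6008 − ½·52.04·1.5 − 20 = 0 → P_y = 20.43 kN.
ΣF_x = 0: no horizontal applied forces, so P_x = 0.

P_x = 0, P_y = 20.43 kN, Q_y = 38.60 kN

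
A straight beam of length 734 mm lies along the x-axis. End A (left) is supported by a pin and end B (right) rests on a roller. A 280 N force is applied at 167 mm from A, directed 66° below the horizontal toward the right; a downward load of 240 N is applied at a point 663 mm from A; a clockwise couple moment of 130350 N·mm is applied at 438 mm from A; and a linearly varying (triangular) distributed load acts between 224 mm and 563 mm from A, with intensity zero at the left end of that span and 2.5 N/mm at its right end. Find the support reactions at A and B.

Resultant of the triangular load: ½ × 2.5 × 339 = 423.75 N, acting at 450 mm from A (one-third of the span from the peak).
Taking moments about A: B_y·734 − 280·sin66°·167 − 240·663 − 130350 − (½·2.5·339)·450 = 0 → B_y = 522875/734 = 712.364 ≈ 712.4 N.
ΣF_y = 0: A_y + 712.364 − 280·sin66° − 240 − ½·2.5·339 = 0 → A_y = 207.2 N.
ΣF_x = 0: A_x + 280·cos66° = 0 → A_x = -113.9 N.

A_x = -113.9 N, A_y = 207.2 N, B_y = 712.4 N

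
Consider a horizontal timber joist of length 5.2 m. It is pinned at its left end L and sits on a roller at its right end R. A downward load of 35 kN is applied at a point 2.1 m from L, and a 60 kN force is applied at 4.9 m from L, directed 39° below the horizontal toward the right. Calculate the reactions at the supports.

ΣM about L: R_y·5.2 − 35·2.1 − 60·sin39°·4.9 = 0 → R_y = 258.52/5.2 = 49.7154 ≈ 49.72 kN.
ΣF_y = 0: L_y + 49.7154 − 35 − 60·sin39° = 0 → L_y = 23.04 kN.
ΣF_x = 0: L_x + 60·cos39° = 0 → L_x = -46.63 kN.

L_x = -46.63 kN, L_y = 23.04 kN, R_y = 49.72 kN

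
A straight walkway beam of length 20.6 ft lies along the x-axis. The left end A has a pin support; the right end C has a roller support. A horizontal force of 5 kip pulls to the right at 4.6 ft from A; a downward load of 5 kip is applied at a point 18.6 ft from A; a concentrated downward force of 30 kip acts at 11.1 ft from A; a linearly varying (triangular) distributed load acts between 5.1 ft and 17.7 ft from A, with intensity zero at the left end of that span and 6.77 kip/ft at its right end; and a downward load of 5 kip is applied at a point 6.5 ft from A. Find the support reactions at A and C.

Resultant of the triangular load: ½ × 6.77 × 12.6 = 42.651 kip, acting at 13.5 ft from A (one-third of the span from the peak).
Taking moments about A: C_y·20.6 − 5·18.6 − 30·11.1 − (½·6.77·12.6)·13.5 − 5·6.5 = 0 → C_y = 1034.2885/20.6 = 50.2082 ≈ 50.21 kip.
ΣF_y = 0: A_y + 50.2082 − 5 − 30 − ½·6.77·12.6 − 5 = 0 → A_y = 32.44 kip.
ΣF_x = 0: A_x + 5 = 0 → A_x = -5.000 kip.

A_x = -5.000 kip, A_y = 32.44 kip, C_y = 50.21 kip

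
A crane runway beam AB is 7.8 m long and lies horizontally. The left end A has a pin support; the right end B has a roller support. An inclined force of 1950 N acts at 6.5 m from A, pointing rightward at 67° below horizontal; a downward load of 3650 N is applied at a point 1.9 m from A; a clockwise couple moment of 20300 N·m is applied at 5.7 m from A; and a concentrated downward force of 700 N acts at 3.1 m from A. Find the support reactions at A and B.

A_x = -761.9 N, A_y = 879.3 N, B_y = 5266 N

Moments about A: B_y·7.8 − 1950·sin67°·6.5 − 3650·1.9 − 20300 − 700·3.1 = 0 → B_y = 41072.4/7.8 = 5265.69 ≈ 5266 N.
ΣF_y = 0: A_y + 5265.69 − 1950·sin67° − 3650 − 700 = 0 → A_y = 879.3 N.
ΣF_x = 0: A_x + 1950·cos67° = 0 → A_x = -761.9 N.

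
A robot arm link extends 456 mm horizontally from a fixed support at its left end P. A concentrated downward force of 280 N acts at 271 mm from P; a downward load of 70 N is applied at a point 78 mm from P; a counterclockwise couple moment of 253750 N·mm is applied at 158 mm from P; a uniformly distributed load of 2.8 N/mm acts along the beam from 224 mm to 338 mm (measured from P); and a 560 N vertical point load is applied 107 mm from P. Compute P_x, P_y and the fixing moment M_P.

P_x = 0, P_y = 1229 N, M_P = -22790 N·mm

Resultant of the distributed load: 2.8 × 114 = 319.2 N at 281 mm from P.
ΣF_x = 0: P_x = 0.
ΣF_y = 0: P_y − 280 − 70 − 2.8·114 − 560 = 0 → P_y = 1229 N.
ΣM about P: M_P − 280·271 − 70·78 + 253750 − (2.8·114)·281 − 560·107 = 0 → M_P = -22790 N·mm.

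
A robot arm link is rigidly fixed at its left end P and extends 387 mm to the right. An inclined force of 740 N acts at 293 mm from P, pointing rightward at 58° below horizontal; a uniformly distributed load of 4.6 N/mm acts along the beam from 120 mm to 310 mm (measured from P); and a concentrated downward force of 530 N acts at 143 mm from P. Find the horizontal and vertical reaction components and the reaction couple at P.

Resultant of the distributed load: 4.6 × 190 = 874 N at 215 mm from P.
ΣF_x = 0: P_x + 740·cos58° = 0 → P_x = -392.1 N.
ΣF_y = 0: P_y − 740·sin58° − 4.6·190 − 530 = 0 → P_y = 2032 N.
ΣM about P: M_P − 740·sin58°·293 − (4.6·190)·215 − 530·143 = 0 → M_P = 447600 N·mm.

P_x = -392.1 N, P_y = 2032 N, M_P = 447600 N·mm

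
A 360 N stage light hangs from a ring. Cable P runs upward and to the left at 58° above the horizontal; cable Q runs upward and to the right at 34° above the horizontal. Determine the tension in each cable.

T_P = 298.6 N, T_Q = 190.9 N

ΣF_x = 0: −T_P·cos58° + T_Q·cos34° = 0 → T_Q = 0.639198·T_P.
ΣF_y = 0: T_P·sin58° + T_Q·sin34° = 360.
Substitute: T_P·(0.848048 + 0.639198·0.559193) = 360 → T_P = 298.635 ≈ 298.6 N.
Then T_Q = 0.639198 × 298.635 = 190.9 N.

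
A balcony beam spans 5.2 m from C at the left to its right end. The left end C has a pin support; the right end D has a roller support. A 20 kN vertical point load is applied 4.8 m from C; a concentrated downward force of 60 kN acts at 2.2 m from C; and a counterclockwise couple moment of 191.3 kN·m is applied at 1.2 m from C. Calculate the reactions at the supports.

C_x = 0, C_y = 72.94 kN, D_y = 7.058 kN

ΣM about C: D_y·5.2 − 20·4.8 − 60·2.2 + 191.3 = 0 → D_y = 36.7/5.2 = 7.05769 ≈ 7.058 kN.
ΣF_y = 0: C_y + 7.05769 − 20 − 60 = 0 → C_y = 72.94 kN.
ΣF_x = 0: no horizontal applied forces, so C_x = 0.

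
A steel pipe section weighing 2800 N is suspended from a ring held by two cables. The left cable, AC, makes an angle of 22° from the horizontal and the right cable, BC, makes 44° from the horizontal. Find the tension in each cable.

ΣF_x = 0: −T_AC·cos22° + T_BC·cos44° = 0 → T_BC = 1.28894·T_AC.
ΣF_y = 0: T_AC·sin22° + T_BC·sin44° = 2800.
Substitute: T_AC·(0.374607 + 1.28894·0.694658) = 2800 → T_AC = 2204.76 ≈ 2205 N.
Then T_BC = 1.28894 × 2204.76 = 2842 N.

T_AC = 2205 N, T_BC = 2842 N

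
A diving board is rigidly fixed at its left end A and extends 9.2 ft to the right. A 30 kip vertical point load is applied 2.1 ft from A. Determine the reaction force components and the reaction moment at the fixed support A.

ΣF_x = 0: A_x = 0.
ΣF_y = 0: A_y − 30 = 0 → A_y = 30.00 kip.
ΣM about A: M_A − 30·2.1 = 0 → M_A = 63.00 kip·ft.

A_x = 0, A_y = 30.00 kip, M_A = 63.00 kip·ft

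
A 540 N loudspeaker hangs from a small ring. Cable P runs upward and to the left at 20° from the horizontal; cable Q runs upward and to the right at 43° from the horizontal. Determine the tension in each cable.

ΣF_x = 0: −T_P·cos20° + T_Q·cos43° = 0 → T_Q = 1.28487·T_P.
ΣF_y = 0: T_P·sin20° + T_Q·sin43° = 540.
Substitute: T_P·(0.34202 + 1.28487·0.681998) = 540 → T_P = 443.241 ≈ 443.2 N.
Then T_Q = 1.28487 × 443.241 = 569.5 N.

T_P = 443.2 N, T_Q = 569.5 N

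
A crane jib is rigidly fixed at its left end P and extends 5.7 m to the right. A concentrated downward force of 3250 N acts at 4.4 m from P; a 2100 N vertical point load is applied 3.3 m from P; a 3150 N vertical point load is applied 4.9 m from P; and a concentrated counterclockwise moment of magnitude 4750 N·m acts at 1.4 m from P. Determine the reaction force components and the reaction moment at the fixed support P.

P_x = 0, P_y = 8500 N, M_P = 31920 N·m

ΣF_x = 0: P_x = 0.
ΣF_y = 0: P_y − 3250 − 2100 − 3150 = 0 → P_y = 8500 N.
ΣM about P: M_P − 3250·4.4 − 2100·3.3 − 3150·4.9 + 4750 = 0 → M_P = 31920 N·m.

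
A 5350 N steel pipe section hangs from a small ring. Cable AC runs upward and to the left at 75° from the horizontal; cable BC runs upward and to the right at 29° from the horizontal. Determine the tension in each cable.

T_AC = 4822 N, T_BC = 1427 N

ΣF_x = 0: −T_AC·cos75° + T_BC·cos29° = 0 → T_BC = 0.295922·T_AC.
ΣF_y = 0: T_AC·sin75° + T_BC·sin29° = 5350.
Substitute: T_AC·(0.965926 + 0.295922·0.48481) = 5350 → T_AC = 4822.46 ≈ 4822 N.
Then T_BC = 0.295922 × 4822.46 = 1427 N.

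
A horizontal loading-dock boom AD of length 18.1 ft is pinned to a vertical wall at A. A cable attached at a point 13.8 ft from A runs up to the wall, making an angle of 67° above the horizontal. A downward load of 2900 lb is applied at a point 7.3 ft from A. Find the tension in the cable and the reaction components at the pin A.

ΣM about A: T·sin67°·13.8 − 2900·7.3 = 0 → T = 21170/(13.8·0.920505) = 1666.54 ≈ 1667 lb.
ΣF_x = 0: A_x − T·cos67° = 0 → A_x = 1666.54 × 0.390731 = 651.2 lb.
ΣF_y = 0: A_y + T·sin67° − 2900 = 0 → A_y = 2900 − 1666.54 × 0.920505 = 1366 lb.

T = 1667 lb, A_x = 651.2 lb, A_y = 1366 lb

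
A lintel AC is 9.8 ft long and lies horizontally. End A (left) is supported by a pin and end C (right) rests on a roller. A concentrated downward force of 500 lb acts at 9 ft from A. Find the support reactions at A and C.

Moments about A: C_y·9.8 − 500·9 = 0 → C_y = 4500/9.8 = 459.184 ≈ 459.2 lb.
ΣF_y = 0: A_y + 459.184 − 500 = 0 → A_y = 40.82 lb.
ΣF_x = 0: no horizontal applied forces, so A_x = 0.

A_x = 0, A_y = 40.82 lb, C_y = 459.2 lb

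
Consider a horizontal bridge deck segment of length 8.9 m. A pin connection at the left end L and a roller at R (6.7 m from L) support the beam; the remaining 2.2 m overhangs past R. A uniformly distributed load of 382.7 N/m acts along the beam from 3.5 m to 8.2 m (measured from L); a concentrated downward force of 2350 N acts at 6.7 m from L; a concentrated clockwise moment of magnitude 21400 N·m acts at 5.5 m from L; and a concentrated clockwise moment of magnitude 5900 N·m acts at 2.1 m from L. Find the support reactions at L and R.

L_x = 0, L_y = -3846 N, R_y = 7995 N

Resultant of the distributed load: 382.7 × 4.7 = 1798.69 N at 5.85 m from L.
ΣM about L: R_y·6.7 − (382.7·4.7)·5.85 − 2350·6.7 − 21400 − 5900 = 0 → R_y = 53567.3365/6.7 = 7995.12 ≈ 7995 N.
ΣF_y = 0: L_y + 7995.12 − 382.7·4.7 − 2350 = 0 → L_y = -3846 N.
ΣF_x = 0: no horizontal applied forces, so L_x = 0.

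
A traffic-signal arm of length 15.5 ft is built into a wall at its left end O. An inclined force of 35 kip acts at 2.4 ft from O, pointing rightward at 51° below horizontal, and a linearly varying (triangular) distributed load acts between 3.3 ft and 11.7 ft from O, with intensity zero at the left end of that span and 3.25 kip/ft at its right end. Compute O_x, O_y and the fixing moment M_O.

Resultant of the triangular load: ½ × 3.25 × 8.4 = 13.65 kip, acting at 8.9 ft from O (one-third of the span from the peak).
ΣF_x = 0: O_x + 35·cos51° = 0 → O_x = -22.03 kip.
ΣF_y = 0: O_y − 35·sin51° − ½·3.25·8.4 = 0 → O_y = 40.85 kip.
ΣM about O: M_O − 35·sin51°·2.4 − (½·3.25·8.4)·8.9 = 0 → M_O = 186.8 kip·ft.

O_x = -22.03 kip, O_y = 40.85 kip, M_O = 186.8 kip·ft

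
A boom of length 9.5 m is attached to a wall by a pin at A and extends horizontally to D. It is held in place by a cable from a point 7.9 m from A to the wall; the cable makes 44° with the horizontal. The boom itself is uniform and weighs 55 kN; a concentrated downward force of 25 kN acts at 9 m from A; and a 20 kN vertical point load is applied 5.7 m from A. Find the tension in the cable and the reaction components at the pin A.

ΣM about A: T·sin44°·7.9 − 55·4.75 − 25·9 − 20·5.7 = 0 → T = 600.25/(7.9·0.694658) = 109.379 ≈ 109.4 kN.
ΣF_x = 0: A_x − T·cos44° = 0 → A_x = 109.379 × 0.71934 = 78.68 kN.
ΣF_y = 0: A_y + T·sin44° − 55 − 25 − 20 = 0 → A_y = 100 − 109.379 × 0.694658 = 24.02 kN.

T = 109.4 kN, A_x = 78.68 kN, A_y = 24.02 kN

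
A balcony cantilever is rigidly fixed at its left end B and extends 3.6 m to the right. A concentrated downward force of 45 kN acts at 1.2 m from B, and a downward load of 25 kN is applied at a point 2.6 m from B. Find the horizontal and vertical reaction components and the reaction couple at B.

ΣF_x = 0: B_x = 0.
ΣF_y = 0: B_y − 45 − 25 = 0 → B_y = 70.00 kN.
ΣM about B: M_B − 45·1.2 − 25·2.6 = 0 → M_B = 119.0 kN·m.

B_x = 0, B_y = 70.00 kN, M_B = 119.0 kN·m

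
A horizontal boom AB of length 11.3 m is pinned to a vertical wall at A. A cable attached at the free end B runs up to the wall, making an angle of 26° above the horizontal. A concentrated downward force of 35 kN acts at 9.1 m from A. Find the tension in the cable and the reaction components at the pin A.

ΣM about A: T·sin26°·11.3 − 35·9.1 = 0 → T = 318.5/(11.3·0.438371) = 64.2968 ≈ 64.30 kN.
ΣF_x = 0: A_x − T·cos26° = 0 → A_x = 64.2968 × 0.898794 = 57.79 kN.
ΣF_y = 0: A_y + T·sin26° − 35 = 0 → A_y = 35 − 64.2968 × 0.438371 = 6.814 kN.

T = 64.30 kN, A_x = 57.79 kN, A_y = 6.814 kN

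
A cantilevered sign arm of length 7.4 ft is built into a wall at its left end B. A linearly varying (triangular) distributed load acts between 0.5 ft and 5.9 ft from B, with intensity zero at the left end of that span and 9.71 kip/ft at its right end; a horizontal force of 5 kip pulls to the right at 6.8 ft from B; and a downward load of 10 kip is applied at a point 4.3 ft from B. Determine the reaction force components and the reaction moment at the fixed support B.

B_x = -5.000 kip, B_y = 36.22 kip, M_B = 150.5 kip·ft

Resultant of the triangular load: ½ × 9.71 × 5.4 = 26.217 kip, acting at 4.1 ft from B (one-third of the span from the peak).
ΣF_x = 0: B_x + 5 = 0 → B_x = -5.000 kip.
ΣF_y = 0: B_y − ½·9.71·5.4 − 10 = 0 → B_y = 36.22 kip.
ΣM about B: M_B − (½·9.71·5.4)·4.1 − 10·4.3 = 0 → M_B = 150.5 kip·ft.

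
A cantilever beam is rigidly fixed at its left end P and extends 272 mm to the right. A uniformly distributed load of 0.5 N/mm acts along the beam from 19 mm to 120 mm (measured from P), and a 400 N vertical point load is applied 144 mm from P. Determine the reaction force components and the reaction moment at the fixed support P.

Resultant of the distributed load: 0.5 × 101 = 50.5 N at 69.5 mm from P.
ΣF_x = 0: P_x = 0.
ΣF_y = 0: P_y − 0.5·101 − 400 = 0 → P_y = 450.5 N.
ΣM about P: M_P − (0.5·101)·69.5 − 400·144 = 0 → M_P = 61110 N·mm.

P_x = 0, P_y = 450.5 N, M_P = 61110 N·mm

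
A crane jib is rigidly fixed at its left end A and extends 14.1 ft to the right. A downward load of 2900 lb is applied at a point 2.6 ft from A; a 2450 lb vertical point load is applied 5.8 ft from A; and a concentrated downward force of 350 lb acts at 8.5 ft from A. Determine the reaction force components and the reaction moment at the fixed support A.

ΣF_x = 0: A_x = 0.
ΣF_y = 0: A_y − 2900 − 2450 − 350 = 0 → A_y = 5700 lb.
ΣM about A: M_A − 2900·2.6 − 2450·5.8 − 350·8.5 = 0 → M_A = 24720 lb·ft.

A_x = 0, A_y = 5700 lb, M_A = 24720 lb·ft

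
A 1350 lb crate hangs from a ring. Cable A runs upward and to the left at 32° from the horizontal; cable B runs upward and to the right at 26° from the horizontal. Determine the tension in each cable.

ΣF_x = 0: −T_A·cos32° + T_B·cos26° = 0 → T_B = 0.94354·T_A.
ΣF_y = 0: T_A·sin32° + T_B·sin26° = 1350.
Substitute: T_A·(0.529919 + 0.94354·0.438371) = 1350 → T_A = 1430.78 ≈ 1431 lb.
Then T_B = 0.94354 × 1430.78 = 1350 lb.

T_A = 1431 lb, T_B = 1350 lb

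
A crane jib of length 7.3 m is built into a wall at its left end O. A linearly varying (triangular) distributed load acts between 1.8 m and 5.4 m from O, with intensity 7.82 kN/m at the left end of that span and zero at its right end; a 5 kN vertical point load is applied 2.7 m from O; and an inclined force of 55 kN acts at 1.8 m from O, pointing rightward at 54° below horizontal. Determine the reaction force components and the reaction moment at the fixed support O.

Resultant of the triangular load: ½ × 7.82 × 3.6 = 14.076 kN, acting at 3 m from O (one-third of the span from the peak).
ΣF_x = 0: O_x + 55·cos54° = 0 → O_x = -32.33 kN.
ΣF_y = 0: O_y − ½·7.82·3.6 − 5 − 55·sin54° = 0 → O_y = 63.57 kN.
ΣM about O: M_O − (½·7.82·3.6)·3 − 5·2.7 − 55·sin54°·1.8 = 0 → M_O = 135.8 kN·m.

O_x = -32.33 kN, O_y = 63.57 kN, M_O = 135.8 kN·m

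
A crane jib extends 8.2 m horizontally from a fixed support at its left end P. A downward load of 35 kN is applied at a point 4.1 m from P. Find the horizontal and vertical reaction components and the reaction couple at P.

P_x = 0, P_y = 35.00 kN, M_P = 143.5 kN·m

ΣF_x = 0: P_x = 0.
ΣF_y = 0: P_y − 35 = 0 → P_y = 35.00 kN.
ΣM about P: M_P − 35·4.1 = 0 → M_P = 143.5 kN·m.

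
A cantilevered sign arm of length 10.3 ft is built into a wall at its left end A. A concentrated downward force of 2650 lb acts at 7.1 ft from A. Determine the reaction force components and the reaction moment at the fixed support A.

ΣF_x = 0: A_x = 0.
ΣF_y = 0: A_y − 2650 = 0 → A_y = 2650 lb.
ΣM about A: M_A − 2650·7.1 = 0 → M_A = 18820 lb·ft.

A_x = 0, A_y = 2650 lb, M_A = 18820 lb·ft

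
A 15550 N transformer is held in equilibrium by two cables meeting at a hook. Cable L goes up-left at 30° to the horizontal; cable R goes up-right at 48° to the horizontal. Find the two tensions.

T_L = 10640 N, T_R = 13770 N

ΣF_x = 0: −T_L·cos30° + T_R·cos48° = 0 → T_R = 1.29425·T_L.
ΣF_y = 0: T_L·sin30° + T_R·sin48° = 15550.
Substitute: T_L·(0.5 + 1.29425·0.743145) = 15550 → T_L = 10637.5 ≈ 10640 N.
Then T_R = 1.29425 × 10637.5 = 13770 N.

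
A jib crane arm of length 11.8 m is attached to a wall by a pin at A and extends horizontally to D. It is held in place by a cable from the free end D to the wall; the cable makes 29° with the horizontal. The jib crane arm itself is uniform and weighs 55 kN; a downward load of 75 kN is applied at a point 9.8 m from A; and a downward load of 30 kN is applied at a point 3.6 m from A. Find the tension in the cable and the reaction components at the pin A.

ΣM about A: T·sin29°·11.8 − 55·5.9 − 75·9.8 − 30·3.6 = 0 → T = 1167.5/(11.8·0.48481) = 204.081 ≈ 204.1 kN.
ΣF_x = 0: A_x − T·cos29° = 0 → A_x = 204.081 × 0.87462 = 178.5 kN.
ΣF_y = 0: A_y + T·sin29° − 55 − 75 − 30 = 0 → A_y = 160 − 204.081 × 0.48481 = 61.06 kN.

T = 204.1 kN, A_x = 178.5 kN, A_y = 61.06 kN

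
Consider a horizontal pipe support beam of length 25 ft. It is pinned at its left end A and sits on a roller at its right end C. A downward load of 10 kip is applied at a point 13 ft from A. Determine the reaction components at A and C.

A_x = 0, A_y = 4.800 kip, C_y = 5.200 kip

ΣM about A: C_y·25 − 10·13 = 0 → C_y = 130/25 = 5.200 kip.
ΣF_y = 0: A_y + 5.2 − 10 = 0 → A_y = 4.800 kip.
ΣF_x = 0: no horizontal applied forces, so A_x = 0.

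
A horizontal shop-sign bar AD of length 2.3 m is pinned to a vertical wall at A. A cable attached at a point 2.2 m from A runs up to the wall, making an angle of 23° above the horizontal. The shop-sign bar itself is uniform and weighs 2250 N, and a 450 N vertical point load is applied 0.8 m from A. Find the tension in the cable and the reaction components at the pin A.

T = 3429 N, A_x = 3156 N, A_y = 1360 N

ΣM about A: T·sin23°·2.2 − 2250·1.15 − 450·0.8 = 0 → T = 2947.5/(2.2·0.390731) = 3428.89 ≈ 3429 N.
ΣF_x = 0: A_x − T·cos23° = 0 → A_x = 3428.89 × 0.920505 = 3156 N.
ΣF_y = 0: A_y + T·sin23° − 2250 − 450 = 0 → A_y = 2700 − 3428.89 × 0.390731 = 1360 N.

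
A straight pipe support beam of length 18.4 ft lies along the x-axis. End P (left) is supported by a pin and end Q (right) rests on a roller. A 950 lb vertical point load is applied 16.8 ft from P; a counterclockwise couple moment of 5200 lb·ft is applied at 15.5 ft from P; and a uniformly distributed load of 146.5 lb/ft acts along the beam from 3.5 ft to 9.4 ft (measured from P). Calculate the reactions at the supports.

P_x = 0, P_y = 926.6 lb, Q_y = 887.8 lb

Resultant of the distributed load: 146.5 × 5.9 = 864.35 lb at 6.45 ft from P.
Taking moments about P: Q_y·18.4 − 950·16.8 + 5200 − (146.5·5.9)·6.45 = 0 → Q_y = 16335.0575/18.4 = 887.775 ≈ 887.8 lb.
ΣF_y = 0: P_y + 887.775 − 950 − 146.5·5.9 = 0 → P_y = 926.6 lb.
ΣF_x = 0: no horizontal applied forces, so P_x = 0.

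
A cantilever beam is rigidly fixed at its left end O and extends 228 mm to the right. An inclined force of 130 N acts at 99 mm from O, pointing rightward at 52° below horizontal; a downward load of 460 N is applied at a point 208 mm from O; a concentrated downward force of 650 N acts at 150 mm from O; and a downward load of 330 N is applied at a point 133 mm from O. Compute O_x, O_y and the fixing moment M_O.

O_x = -80.04 N, O_y = 1542 N, M_O = 247200 N·mm

ΣF_x = 0: O_x + 130·cos52° = 0 → O_x = -80.04 N.
ΣF_y = 0: O_y − 130·sin52° − 460 − 650 − 330 = 0 → O_y = 1542 N.
ΣM about O: M_O − 130·sin52°·99 − 460·208 − 650·150 − 330·133 = 0 → M_O = 247200 N·mm.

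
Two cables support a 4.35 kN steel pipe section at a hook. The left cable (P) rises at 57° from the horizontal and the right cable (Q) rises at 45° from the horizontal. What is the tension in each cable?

ΣF_x = 0: −T_P·cos57° + T_Q·cos45° = 0 → T_Q = 0.770236·T_P.
ΣF_y = 0: T_P·sin57° + T_Q·sin45° = 4.35.
Substitute: T_P·(0.838671 + 0.770236·0.707107) = 4.35 → T_P = 3.14463 ≈ 3.145 kN.
Then T_Q = 0.770236 × 3.14463 = 2.422 kN.

T_P = 3.145 kN, T_Q = 2.422 kN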